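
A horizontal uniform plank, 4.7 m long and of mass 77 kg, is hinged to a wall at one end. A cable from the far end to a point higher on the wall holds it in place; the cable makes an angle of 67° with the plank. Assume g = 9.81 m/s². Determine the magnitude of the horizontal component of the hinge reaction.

H_x ≈ 160 N

Take torques about the hinge: T sin 67° · 4.7 = 77×9.81×2.35 = 1775.1 N·m.
So T = 1775.1 / (0.9205 × 4.7) = 410.3 N.
ΣF_x = 0: H_x = T cos 67° = 160.32 N.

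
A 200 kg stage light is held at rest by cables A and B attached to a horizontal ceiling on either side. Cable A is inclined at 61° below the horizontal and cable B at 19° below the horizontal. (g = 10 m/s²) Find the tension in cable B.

T_B ≈ 985 N

Weight W = 200 × 10 = 2000 N acts straight down.
Horizontal: T_A cos 61° = T_B cos 19°  →  T_A = 1.95 T_B.
Vertical: T_A sin 61° + T_B sin 19° = 2000.
Substituting the horizontal relation into the vertical equation gives 2.031 T_B = 2000, so T_B = 984.6 N.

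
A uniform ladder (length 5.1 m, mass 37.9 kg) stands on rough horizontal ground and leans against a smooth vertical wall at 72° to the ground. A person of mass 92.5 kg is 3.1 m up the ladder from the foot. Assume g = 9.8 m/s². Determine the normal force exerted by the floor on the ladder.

ΣF_y = 0: N_floor = 37.9×9.8 + 92.5×9.8 = 1277.9 N.

N_floor ≈ 1280 N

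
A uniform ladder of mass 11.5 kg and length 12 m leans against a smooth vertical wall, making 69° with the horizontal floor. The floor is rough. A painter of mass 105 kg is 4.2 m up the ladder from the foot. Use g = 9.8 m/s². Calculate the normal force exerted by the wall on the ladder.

N_wall ≈ 160 N

Torques about the foot: N_wall · 12 sin 69° = 11.5×9.8×6 cos 69° + 105×9.8×4.2 cos 69° → N_wall = 159.88 N.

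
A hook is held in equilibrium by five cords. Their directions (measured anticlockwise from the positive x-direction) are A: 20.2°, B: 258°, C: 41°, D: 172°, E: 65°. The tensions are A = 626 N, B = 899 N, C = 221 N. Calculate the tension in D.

T_D ≈ 767 N

Resolve: ΣF_x = 626 cos 20.2° + 899 cos 258° + 221 cos 41° + T_D cos 172° + T_E cos 65° = 0.
        ΣF_y = 626 sin 20.2° + 899 sin 258° + 221 sin 41° + T_D sin 172° + T_E sin 65° = 0.
The known terms sum to (567.4, -518.2) N, so -0.9903 T_D + 0.4226 T_E = -567.4 and 0.1392 T_D + 0.9063 T_E = 518.2.
Solving simultaneously: T_D = 766.7 N, T_E = 454 N.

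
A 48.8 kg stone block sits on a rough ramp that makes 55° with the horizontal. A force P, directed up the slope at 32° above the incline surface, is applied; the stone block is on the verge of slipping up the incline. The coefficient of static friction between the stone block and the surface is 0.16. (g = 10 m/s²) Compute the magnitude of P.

P ≈ 477 N

On the verge of sliding up the incline, friction equals μN and acts down the slope.
Perpendicular: N + P sin 32° = W cos 55° = 279.9 N.
Along incline: P cos 32° = W sin 55° + μN  with W sin 55° = 399.7 N.
Solving the pair for P and N: P = 476.5 N, N = 27.38 N (and f = μN = 4.381 N).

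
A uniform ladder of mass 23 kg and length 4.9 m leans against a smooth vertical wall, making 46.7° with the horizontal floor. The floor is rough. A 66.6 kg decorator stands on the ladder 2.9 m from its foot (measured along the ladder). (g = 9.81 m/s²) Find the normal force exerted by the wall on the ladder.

Torques about the foot: N_wall · 4.9 sin 46.7° = 23×9.81×2.45 cos 46.7° + 66.6×9.81×2.9 cos 46.7° → N_wall = 470.69 N.

N_wall ≈ 471 N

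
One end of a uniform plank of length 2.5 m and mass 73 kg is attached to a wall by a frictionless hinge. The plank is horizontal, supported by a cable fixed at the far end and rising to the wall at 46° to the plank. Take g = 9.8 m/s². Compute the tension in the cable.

Take torques about the hinge: T sin 46° · 2.5 = 73×9.8×1.25 = 894.25 N·m.
So T = 894.25 / (0.7193 × 2.5) = 497.26 N.

T ≈ 497 N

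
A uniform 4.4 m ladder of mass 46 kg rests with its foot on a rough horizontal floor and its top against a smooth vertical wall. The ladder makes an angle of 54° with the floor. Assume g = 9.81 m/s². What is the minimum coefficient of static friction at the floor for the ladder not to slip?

ΣF_y = 0: N_floor = 46×9.81 = 451.26 N.
Torques about the foot: N_wall · 4.4 sin 54° = 46×9.81×2.2 cos 54° → N_wall = 163.93 N.
ΣF_x = 0: f_floor = N_wall = 163.93 N.
μ_min = f_floor / N_floor = 163.93 / 451.26 = 0.3633.

μ_min ≈ 0.363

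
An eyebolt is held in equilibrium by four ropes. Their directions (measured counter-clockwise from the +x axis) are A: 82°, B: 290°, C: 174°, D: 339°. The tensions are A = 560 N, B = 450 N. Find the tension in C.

T_C ≈ 796 N

Resolve: ΣF_x = 560 cos 82° + 450 cos 290° + T_C cos 174° + T_D cos 339° = 0.
        ΣF_y = 560 sin 82° + 450 sin 290° + T_C sin 174° + T_D sin 339° = 0.
The known terms sum to (231.8, 131.7) N, so -0.9945 T_C + 0.9336 T_D = -231.8 and 0.1045 T_C − 0.3584 T_D = -131.7.
Solving simultaneously: T_C = 796 N, T_D = 599.7 N.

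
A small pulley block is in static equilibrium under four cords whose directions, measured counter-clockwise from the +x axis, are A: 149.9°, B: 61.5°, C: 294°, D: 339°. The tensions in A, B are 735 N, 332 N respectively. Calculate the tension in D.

Resolve: ΣF_x = 735 cos 149.9° + 332 cos 61.5° + T_C cos 294° + T_D cos 339° = 0.
        ΣF_y = 735 sin 149.9° + 332 sin 61.5° + T_C sin 294° + T_D sin 339° = 0.
The known terms sum to (-477.5, 660.4) N, so 0.4067 T_C + 0.9336 T_D = 477.5 and -0.9135 T_C − 0.3584 T_D = -660.4.
Solving simultaneously: T_C = 629.9 N, T_D = 237 N.

T_D ≈ 237 N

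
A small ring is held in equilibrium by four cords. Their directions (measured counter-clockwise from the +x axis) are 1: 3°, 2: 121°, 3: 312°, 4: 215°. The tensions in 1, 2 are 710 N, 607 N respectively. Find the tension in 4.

Resolve: ΣF_x = 710 cos 3° + 607 cos 121° + T_3 cos 312° + T_4 cos 215° = 0.
        ΣF_y = 710 sin 3° + 607 sin 121° + T_3 sin 312° + T_4 sin 215° = 0.
The known terms sum to (396.4, 557.5) N, so 0.6691 T_3 − 0.8192 T_4 = -396.4 and -0.7431 T_3 − 0.5736 T_4 = -557.5.
Solving simultaneously: T_3 = 231 N, T_4 = 672.6 N.

T_4 ≈ 673 N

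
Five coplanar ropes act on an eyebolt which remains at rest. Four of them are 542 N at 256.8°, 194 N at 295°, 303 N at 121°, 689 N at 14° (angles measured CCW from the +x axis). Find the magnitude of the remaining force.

F ≈ 546 N

Sum the known components: ΣF_x = 470.7 N, ΣF_y = -277.1 N.
For equilibrium the remaining force must supply (−ΣF_x, −ΣF_y) = (-470.7, 277.1) N.
Magnitude = √((-470.7)² + (277.1)²) = 546.2 N; direction = atan2(277.1, -470.7) = 149.5°.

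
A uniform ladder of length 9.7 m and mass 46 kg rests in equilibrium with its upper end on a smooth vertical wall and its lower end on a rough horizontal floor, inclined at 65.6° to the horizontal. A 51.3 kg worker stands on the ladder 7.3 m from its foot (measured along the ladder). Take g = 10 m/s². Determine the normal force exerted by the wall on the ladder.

N_wall ≈ 279 N

Torques about the foot: N_wall · 9.7 sin 65.6° = 46×10×4.85 cos 65.6° + 51.3×10×7.3 cos 65.6° → N_wall = 279.46 N.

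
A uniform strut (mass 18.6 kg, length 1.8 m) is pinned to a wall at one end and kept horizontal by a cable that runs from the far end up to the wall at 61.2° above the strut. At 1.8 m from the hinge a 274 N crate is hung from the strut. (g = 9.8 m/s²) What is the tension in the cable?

T ≈ 417 N

Take torques about the hinge: T sin 61.2° · 1.8 = 18.6×9.8×0.9 + 274×1.8 = 657.25 N·m.
So T = 657.25 / (0.8763 × 1.8) = 416.68 N.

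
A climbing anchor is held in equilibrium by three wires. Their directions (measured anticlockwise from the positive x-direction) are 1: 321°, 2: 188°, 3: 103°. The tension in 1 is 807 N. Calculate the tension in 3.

Resolve: ΣF_x = 807 cos 321° + T_2 cos 188° + T_3 cos 103° = 0.
        ΣF_y = 807 sin 321° + T_2 sin 188° + T_3 sin 103° = 0.
The known terms sum to (627.2, -507.9) N, so -0.9903 T_2 − 0.2250 T_3 = -627.2 and -0.1392 T_2 + 0.9744 T_3 = 507.9.
Solving simultaneously: T_2 = 498.7 N, T_3 = 592.5 N.

T_3 ≈ 592 N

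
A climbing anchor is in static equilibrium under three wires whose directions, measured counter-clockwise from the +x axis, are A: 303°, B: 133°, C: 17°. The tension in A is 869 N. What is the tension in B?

Resolve: ΣF_x = 869 cos 303° + T_B cos 133° + T_C cos 17° = 0.
        ΣF_y = 869 sin 303° + T_B sin 133° + T_C sin 17° = 0.
The known terms sum to (473.3, -728.8) N, so -0.6820 T_B + 0.9563 T_C = -473.3 and 0.7314 T_B + 0.2924 T_C = 728.8.
Solving simultaneously: T_B = 929.4 N, T_C = 167.9 N.

T_B ≈ 929 N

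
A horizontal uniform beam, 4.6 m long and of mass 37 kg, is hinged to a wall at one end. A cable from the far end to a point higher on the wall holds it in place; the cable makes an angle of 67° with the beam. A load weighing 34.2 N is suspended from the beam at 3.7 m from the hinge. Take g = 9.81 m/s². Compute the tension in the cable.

Take torques about the hinge: T sin 67° · 4.6 = 37×9.81×2.3 + 34.2×3.7 = 961.37 N·m.
So T = 961.37 / (0.9205 × 4.6) = 227.04 N.

T ≈ 227 N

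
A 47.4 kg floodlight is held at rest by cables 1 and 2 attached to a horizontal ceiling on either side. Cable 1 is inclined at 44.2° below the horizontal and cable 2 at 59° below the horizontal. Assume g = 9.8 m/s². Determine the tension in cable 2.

T_2 ≈ 342 N

Weight W = 47.4 × 9.8 = 464.5 N acts straight down.
Horizontal: T_1 cos 44.2° = T_2 cos 59°  →  T_1 = 0.7184 T_2.
Vertical: T_1 sin 44.2° + T_2 sin 59° = 464.5.
Substituting the horizontal relation into the vertical equation gives 1.358 T_2 = 464.5, so T_2 = 342.1 N.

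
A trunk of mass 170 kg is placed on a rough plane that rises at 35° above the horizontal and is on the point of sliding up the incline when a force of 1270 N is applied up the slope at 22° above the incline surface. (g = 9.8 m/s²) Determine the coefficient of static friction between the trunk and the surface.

On the verge of sliding up the incline, friction is at its maximum μN and acts down the slope.
Perpendicular to incline: N = W cos 35° − P sin 22° = 1365 − 475.8 = 889 N.
Along incline: P cos 22° − μN = W sin 35° → μ = −(W sin 35° − P cos 22°) / N = 0.2497.

μ ≈ 0.250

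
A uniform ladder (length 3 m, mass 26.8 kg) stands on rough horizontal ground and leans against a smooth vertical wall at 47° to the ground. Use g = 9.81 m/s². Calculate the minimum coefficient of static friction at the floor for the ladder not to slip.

ΣF_y = 0: N_floor = 26.8×9.81 = 262.91 N.
Torques about the foot: N_wall · 3 sin 47° = 26.8×9.81×1.5 cos 47° → N_wall = 122.58 N.
ΣF_x = 0: f_floor = N_wall = 122.58 N.
μ_min = f_floor / N_floor = 122.58 / 262.91 = 0.4663.

μ_min ≈ 0.466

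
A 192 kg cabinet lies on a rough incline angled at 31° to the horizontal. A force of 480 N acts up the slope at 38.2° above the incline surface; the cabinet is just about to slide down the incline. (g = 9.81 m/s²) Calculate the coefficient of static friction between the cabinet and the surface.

μ ≈ 0.450

On the verge of sliding down the incline, friction is at its maximum μN and acts up the slope.
Perpendicular to incline: N = W cos 31° − P sin 38.2° = 1614 − 296.8 = 1318 N.
Along incline: P cos 38.2° + μN = W sin 31° → μ = (W sin 31° − P cos 38.2°) / N = 0.4499.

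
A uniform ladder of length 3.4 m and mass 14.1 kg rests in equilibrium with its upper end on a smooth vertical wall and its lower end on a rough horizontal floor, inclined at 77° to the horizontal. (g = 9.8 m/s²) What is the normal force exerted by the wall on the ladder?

N_wall ≈ 16 N

Torques about the foot: N_wall · 3.4 sin 77° = 14.1×9.8×1.7 cos 77° → N_wall = 15.951 N.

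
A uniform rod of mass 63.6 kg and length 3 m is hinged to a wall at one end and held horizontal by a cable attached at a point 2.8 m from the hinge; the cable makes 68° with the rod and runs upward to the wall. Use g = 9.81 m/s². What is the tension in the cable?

T ≈ 360 N

Take torques about the hinge: T sin 68° · 2.8 = 63.6×9.81×1.5 = 935.87 N·m.
So T = 935.87 / (0.9272 × 2.8) = 360.49 N.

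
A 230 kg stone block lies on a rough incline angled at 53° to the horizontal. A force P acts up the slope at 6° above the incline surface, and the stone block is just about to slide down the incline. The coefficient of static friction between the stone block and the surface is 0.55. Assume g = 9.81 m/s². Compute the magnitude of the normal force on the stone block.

N ≈ 1240 N

On the verge of sliding down the incline, friction equals μN and acts up the slope.
Perpendicular: N + P sin 6° = W cos 53° = 1358 N.
Along incline: P cos 6° + μN = W sin 53° with W sin 53° = 1802 N.
Solving the pair for P and N: P = 1126 N, N = 1240 N (and f = μN = 682.1 N).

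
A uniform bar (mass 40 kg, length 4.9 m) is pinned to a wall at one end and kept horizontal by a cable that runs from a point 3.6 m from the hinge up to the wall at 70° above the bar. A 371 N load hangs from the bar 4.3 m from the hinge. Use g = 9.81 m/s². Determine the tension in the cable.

T ≈ 756 N

Take torques about the hinge: T sin 70° · 3.6 = 40×9.81×2.45 + 371×4.3 = 2556.7 N·m.
So T = 2556.7 / (0.9397 × 3.6) = 755.77 N.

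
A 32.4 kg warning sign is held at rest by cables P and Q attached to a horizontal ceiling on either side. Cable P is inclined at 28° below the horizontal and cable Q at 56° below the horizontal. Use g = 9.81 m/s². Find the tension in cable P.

Weight W = 32.4 × 9.81 = 317.8 N acts straight down.
Horizontal: T_P cos 28° = T_Q cos 56°  →  T_Q = 1.579 T_P.
Vertical: T_P sin 28° + T_Q sin 56° = 317.8.
Substituting the horizontal relation into the vertical equation gives 1.778 T_P = 317.8, so T_P = 178.7 N.

T_P ≈ 179 N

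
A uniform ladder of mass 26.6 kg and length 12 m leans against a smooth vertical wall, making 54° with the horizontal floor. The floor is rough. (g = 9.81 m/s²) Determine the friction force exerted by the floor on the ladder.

Torques about the foot: N_wall · 12 sin 54° = 26.6×9.81×6 cos 54° → N_wall = 94.794 N.
ΣF_x = 0: f_floor = N_wall = 94.794 N.

f ≈ 94.8 N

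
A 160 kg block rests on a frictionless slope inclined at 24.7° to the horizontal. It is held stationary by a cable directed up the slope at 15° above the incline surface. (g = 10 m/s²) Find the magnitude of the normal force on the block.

Take axes along and perpendicular to the incline. Weight components: W sin 24.7° = 668.6 N down-slope, W cos 24.7° = 1454 N into the surface.
Along incline: T cos 15° = W sin 24.7° → T = 692.2 N.
Perpendicular: N = W cos 24.7° − T sin 15° = 1274 N.

N ≈ 1270 N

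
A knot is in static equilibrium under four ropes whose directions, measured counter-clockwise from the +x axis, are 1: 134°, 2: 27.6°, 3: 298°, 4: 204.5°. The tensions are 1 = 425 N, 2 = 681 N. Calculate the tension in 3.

Resolve: ΣF_x = 425 cos 134° + 681 cos 27.6° + T_3 cos 298° + T_4 cos 204.5° = 0.
        ΣF_y = 425 sin 134° + 681 sin 27.6° + T_3 sin 298° + T_4 sin 204.5° = 0.
The known terms sum to (308.3, 621.2) N, so 0.4695 T_3 − 0.9100 T_4 = -308.3 and -0.8829 T_3 − 0.4147 T_4 = -621.2.
Solving simultaneously: T_3 = 438.3 N, T_4 = 564.9 N.

T_3 ≈ 438 N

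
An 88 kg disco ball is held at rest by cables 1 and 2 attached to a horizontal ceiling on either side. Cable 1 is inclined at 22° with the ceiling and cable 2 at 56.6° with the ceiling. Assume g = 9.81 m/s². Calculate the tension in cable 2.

Weight W = 88 × 9.81 = 863.3 N acts straight down.
Horizontal: T_1 cos 22° = T_2 cos 56.6°  →  T_1 = 0.5937 T_2.
Vertical: T_1 sin 22° + T_2 sin 56.6° = 863.3.
Substituting the horizontal relation into the vertical equation gives 1.057 T_2 = 863.3, so T_2 = 816.5 N.

T_2 ≈ 817 N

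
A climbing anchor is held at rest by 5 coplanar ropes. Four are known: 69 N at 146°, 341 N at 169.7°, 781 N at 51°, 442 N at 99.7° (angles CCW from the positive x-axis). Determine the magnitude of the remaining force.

F ≈ 1140 N

Sum the known components: ΣF_x = 24.32 N, ΣF_y = 1142 N.
For equilibrium the remaining force must supply (−ΣF_x, −ΣF_y) = (-24.32, -1142) N.
Magnitude = √((-24.32)² + (-1142)²) = 1142 N; direction = atan2(-1142, -24.32) = 268.8°.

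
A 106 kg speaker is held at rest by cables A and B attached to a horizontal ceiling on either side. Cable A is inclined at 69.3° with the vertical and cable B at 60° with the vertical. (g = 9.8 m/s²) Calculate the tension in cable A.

T_A ≈ 1160 N

Angles from the horizontal: cable A is 90° − 69.3° = 20.7°, cable B is 90° − 60° = 30°.
Weight W = 106 × 9.8 = 1039 N acts straight down.
Horizontal: T_A cos 20.7° = T_B cos 30°  →  T_B = 1.08 T_A.
Vertical: T_A sin 20.7° + T_B sin 30° = 1039.
Substituting the horizontal relation into the vertical equation gives 0.8936 T_A = 1039, so T_A = 1163 N.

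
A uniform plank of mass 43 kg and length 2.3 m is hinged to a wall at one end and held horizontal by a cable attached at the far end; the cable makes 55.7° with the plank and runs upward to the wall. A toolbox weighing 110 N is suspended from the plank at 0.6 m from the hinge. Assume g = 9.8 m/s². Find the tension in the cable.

Take torques about the hinge: T sin 55.7° · 2.3 = 43×9.8×1.15 + 110×0.6 = 550.61 N·m.
So T = 550.61 / (0.8261 × 2.3) = 289.79 N.

T ≈ 290 N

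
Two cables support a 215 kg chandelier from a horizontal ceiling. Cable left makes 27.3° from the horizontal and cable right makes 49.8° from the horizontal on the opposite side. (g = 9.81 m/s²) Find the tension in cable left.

T_left ≈ 1400 N

Weight W = 215 × 9.81 = 2109 N acts straight down.
Horizontal: T_left cos 27.3° = T_right cos 49.8°  →  T_right = 1.377 T_left.
Vertical: T_left sin 27.3° + T_right sin 49.8° = 2109.
Substituting the horizontal relation into the vertical equation gives 1.51 T_left = 2109, so T_left = 1397 N.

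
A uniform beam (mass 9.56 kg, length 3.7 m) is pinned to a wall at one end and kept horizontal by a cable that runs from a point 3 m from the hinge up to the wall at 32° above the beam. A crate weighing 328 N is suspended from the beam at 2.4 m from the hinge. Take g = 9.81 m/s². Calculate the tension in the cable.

Take torques about the hinge: T sin 32° · 3 = 9.56×9.81×1.85 + 328×2.4 = 960.7 N·m.
So T = 960.7 / (0.5299 × 3) = 604.31 N.

T ≈ 604 N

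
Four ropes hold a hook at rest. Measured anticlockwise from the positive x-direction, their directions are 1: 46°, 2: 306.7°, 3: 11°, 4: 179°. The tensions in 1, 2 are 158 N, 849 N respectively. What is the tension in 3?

T_3 ≈ 2680 N

Resolve: ΣF_x = 158 cos 46° + 849 cos 306.7° + T_3 cos 11° + T_4 cos 179° = 0.
        ΣF_y = 158 sin 46° + 849 sin 306.7° + T_3 sin 11° + T_4 sin 179° = 0.
The known terms sum to (617.1, -567.1) N, so 0.9816 T_3 − 0.9998 T_4 = -617.1 and 0.1908 T_3 + 0.0175 T_4 = 567.1.
Solving simultaneously: T_3 = 2675 N, T_4 = 3244 N.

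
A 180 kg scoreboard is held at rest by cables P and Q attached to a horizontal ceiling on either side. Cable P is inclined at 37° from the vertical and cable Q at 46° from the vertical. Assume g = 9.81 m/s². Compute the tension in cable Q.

Angles from the horizontal: cable P is 90° − 37° = 53°, cable Q is 90° − 46° = 44°.
Weight W = 180 × 9.81 = 1766 N acts straight down.
Horizontal: T_P cos 53° = T_Q cos 44°  →  T_P = 1.195 T_Q.
Vertical: T_P sin 53° + T_Q sin 44° = 1766.
Substituting the horizontal relation into the vertical equation gives 1.649 T_Q = 1766, so T_Q = 1071 N.

T_Q ≈ 1070 N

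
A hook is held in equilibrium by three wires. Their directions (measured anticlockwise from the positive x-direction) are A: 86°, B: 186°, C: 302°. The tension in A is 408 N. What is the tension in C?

Resolve: ΣF_x = 408 cos 86° + T_B cos 186° + T_C cos 302° = 0.
        ΣF_y = 408 sin 86° + T_B sin 186° + T_C sin 302° = 0.
The known terms sum to (28.46, 407) N, so -0.9945 T_B + 0.5299 T_C = -28.46 and -0.1045 T_B − 0.8480 T_C = -407.
Solving simultaneously: T_B = 266.8 N, T_C = 447 N.

T_C ≈ 447 N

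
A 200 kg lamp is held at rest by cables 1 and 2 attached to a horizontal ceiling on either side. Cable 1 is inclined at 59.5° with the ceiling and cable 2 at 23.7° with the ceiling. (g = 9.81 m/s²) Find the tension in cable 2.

Weight W = 200 × 9.81 = 1962 N acts straight down.
Horizontal: T_1 cos 59.5° = T_2 cos 23.7°  →  T_1 = 1.804 T_2.
Vertical: T_1 sin 59.5° + T_2 sin 23.7° = 1962.
Substituting the horizontal relation into the vertical equation gives 1.956 T_2 = 1962, so T_2 = 1003 N.

T_2 ≈ 1000 N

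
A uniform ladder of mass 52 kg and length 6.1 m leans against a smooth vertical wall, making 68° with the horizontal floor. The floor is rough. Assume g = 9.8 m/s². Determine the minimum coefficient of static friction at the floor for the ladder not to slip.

ΣF_y = 0: N_floor = 52×9.8 = 509.6 N.
Torques about the foot: N_wall · 6.1 sin 68° = 52×9.8×3.05 cos 68° → N_wall = 102.95 N.
ΣF_x = 0: f_floor = N_wall = 102.95 N.
μ_min = f_floor / N_floor = 102.95 / 509.6 = 0.202.

μ_min ≈ 0.202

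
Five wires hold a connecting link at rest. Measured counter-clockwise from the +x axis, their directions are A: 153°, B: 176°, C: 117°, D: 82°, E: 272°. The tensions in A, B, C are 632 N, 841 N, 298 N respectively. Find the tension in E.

T_E ≈ 9260 N

Resolve: ΣF_x = 632 cos 153° + 841 cos 176° + 298 cos 117° + T_D cos 82° + T_E cos 272° = 0.
        ΣF_y = 632 sin 153° + 841 sin 176° + 298 sin 117° + T_D sin 82° + T_E sin 272° = 0.
The known terms sum to (-1537, 611.1) N, so 0.1392 T_D + 0.0349 T_E = 1537 and 0.9903 T_D − 0.9994 T_E = -611.1.
Solving simultaneously: T_D = 8725 N, T_E = 9257 N.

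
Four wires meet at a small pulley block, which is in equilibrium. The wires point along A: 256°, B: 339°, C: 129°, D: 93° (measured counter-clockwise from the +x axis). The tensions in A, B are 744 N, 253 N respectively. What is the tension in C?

T_C ≈ 23.1 N

Resolve: ΣF_x = 744 cos 256° + 253 cos 339° + T_C cos 129° + T_D cos 93° = 0.
        ΣF_y = 744 sin 256° + 253 sin 339° + T_C sin 129° + T_D sin 93° = 0.
The known terms sum to (56.21, -812.6) N, so -0.6293 T_C − 0.0523 T_D = -56.21 and 0.7771 T_C + 0.9986 T_D = 812.6.
Solving simultaneously: T_C = 23.14 N, T_D = 795.7 N.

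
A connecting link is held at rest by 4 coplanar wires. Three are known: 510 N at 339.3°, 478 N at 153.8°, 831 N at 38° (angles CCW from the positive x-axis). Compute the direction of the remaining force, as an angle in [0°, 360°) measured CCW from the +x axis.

θ ≈ 218°

Sum the known components: ΣF_x = 703 N, ΣF_y = 542.4 N.
For equilibrium the remaining force must supply (−ΣF_x, −ΣF_y) = (-703, -542.4) N.
Magnitude = √((-703)² + (-542.4)²) = 887.9 N; direction = atan2(-542.4, -703) = 217.7°.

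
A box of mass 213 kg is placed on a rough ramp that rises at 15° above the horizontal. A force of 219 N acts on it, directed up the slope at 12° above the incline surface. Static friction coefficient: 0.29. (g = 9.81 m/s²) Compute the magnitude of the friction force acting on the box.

Axes along / perpendicular to the incline. W sin 15° = 540.8 N down-slope; W cos 15° = 2018 N into the surface.
Perpendicular: N = W cos 15° − P sin 12° = 2018 − 45.53 = 1973 N.
Along incline: P cos 12° + f = W sin 15° (friction acts up-slope) → f = 540.8 − 214.2 = 326.6 N.
|f| = 326.6 N ≤ μN = 572.1 N, so the box is indeed static.

f ≈ 327 N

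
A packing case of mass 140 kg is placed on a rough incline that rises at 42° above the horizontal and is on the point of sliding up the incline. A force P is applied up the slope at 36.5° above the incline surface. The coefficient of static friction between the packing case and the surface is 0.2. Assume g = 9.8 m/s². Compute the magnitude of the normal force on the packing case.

N ≈ 296 N

On the verge of sliding up the incline, friction equals μN and acts down the slope.
Perpendicular: N + P sin 36.5° = W cos 42° = 1020 N.
Along incline: P cos 36.5° = W sin 42° + μN  with W sin 42° = 918 N.
Solving the pair for P and N: P = 1216 N, N = 296.4 N (and f = μN = 59.28 N).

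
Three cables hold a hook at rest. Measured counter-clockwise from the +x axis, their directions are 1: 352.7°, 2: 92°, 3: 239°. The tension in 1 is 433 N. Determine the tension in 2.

T_2 ≈ 728 N

Resolve: ΣF_x = 433 cos 352.7° + T_2 cos 92° + T_3 cos 239° = 0.
        ΣF_y = 433 sin 352.7° + T_2 sin 92° + T_3 sin 239° = 0.
The known terms sum to (429.5, -55.02) N, so -0.0349 T_2 − 0.5150 T_3 = -429.5 and 0.9994 T_2 − 0.8572 T_3 = 55.02.
Solving simultaneously: T_2 = 728 N, T_3 = 784.6 N.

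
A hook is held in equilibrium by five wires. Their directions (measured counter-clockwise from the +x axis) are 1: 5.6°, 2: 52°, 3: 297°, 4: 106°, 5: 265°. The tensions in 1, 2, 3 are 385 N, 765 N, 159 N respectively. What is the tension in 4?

T_4 ≈ 2450 N

Resolve: ΣF_x = 385 cos 5.6° + 765 cos 52° + 159 cos 297° + T_4 cos 106° + T_5 cos 265° = 0.
        ΣF_y = 385 sin 5.6° + 765 sin 52° + 159 sin 297° + T_4 sin 106° + T_5 sin 265° = 0.
The known terms sum to (926.3, 498.7) N, so -0.2756 T_4 − 0.0872 T_5 = -926.3 and 0.9613 T_4 − 0.9962 T_5 = -498.7.
Solving simultaneously: T_4 = 2454 N, T_5 = 2868 N.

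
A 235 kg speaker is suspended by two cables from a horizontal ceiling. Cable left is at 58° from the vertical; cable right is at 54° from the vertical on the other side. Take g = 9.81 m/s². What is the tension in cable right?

T_right ≈ 2110 N

Angles from the horizontal: cable left is 90° − 58° = 32°, cable right is 90° − 54° = 36°.
Weight W = 235 × 9.81 = 2305 N acts straight down.
Horizontal: T_left cos 32° = T_right cos 36°  →  T_left = 0.954 T_right.
Vertical: T_left sin 32° + T_right sin 36° = 2305.
Substituting the horizontal relation into the vertical equation gives 1.093 T_right = 2305, so T_right = 2109 N.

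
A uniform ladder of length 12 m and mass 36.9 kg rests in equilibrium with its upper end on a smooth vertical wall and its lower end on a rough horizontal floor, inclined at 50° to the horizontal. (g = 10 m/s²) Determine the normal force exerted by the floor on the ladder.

N_floor ≈ 369 N

ΣF_y = 0: N_floor = 36.9×10 = 369 N.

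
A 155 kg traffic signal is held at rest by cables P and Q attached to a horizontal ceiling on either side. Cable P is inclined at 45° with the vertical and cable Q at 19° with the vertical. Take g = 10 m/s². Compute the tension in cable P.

Angles from the horizontal: cable P is 90° − 45° = 45°, cable Q is 90° − 19° = 71°.
Weight W = 155 × 10 = 1550 N acts straight down.
Horizontal: T_P cos 45° = T_Q cos 71°  →  T_Q = 2.172 T_P.
Vertical: T_P sin 45° + T_Q sin 71° = 1550.
Substituting the horizontal relation into the vertical equation gives 2.761 T_P = 1550, so T_P = 561.5 N.

T_P ≈ 561 N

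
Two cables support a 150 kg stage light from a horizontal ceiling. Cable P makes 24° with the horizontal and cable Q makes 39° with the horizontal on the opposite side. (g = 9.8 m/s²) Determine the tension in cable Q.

Weight W = 150 × 9.8 = 1470 N acts straight down.
Horizontal: T_P cos 24° = T_Q cos 39°  →  T_P = 0.8507 T_Q.
Vertical: T_P sin 24° + T_Q sin 39° = 1470.
Substituting the horizontal relation into the vertical equation gives 0.9753 T_Q = 1470, so T_Q = 1507 N.

T_Q ≈ 1510 N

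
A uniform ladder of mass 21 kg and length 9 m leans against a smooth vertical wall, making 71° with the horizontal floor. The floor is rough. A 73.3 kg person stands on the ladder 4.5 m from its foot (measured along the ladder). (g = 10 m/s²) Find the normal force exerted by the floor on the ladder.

N_floor ≈ 943 N

ΣF_y = 0: N_floor = 21×10 + 73.3×10 = 943 N.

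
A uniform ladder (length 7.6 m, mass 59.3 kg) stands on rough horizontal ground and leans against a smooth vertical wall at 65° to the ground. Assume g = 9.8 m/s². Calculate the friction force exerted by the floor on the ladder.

Torques about the foot: N_wall · 7.6 sin 65° = 59.3×9.8×3.8 cos 65° → N_wall = 135.5 N.
ΣF_x = 0: f_floor = N_wall = 135.5 N.

f ≈ 135 N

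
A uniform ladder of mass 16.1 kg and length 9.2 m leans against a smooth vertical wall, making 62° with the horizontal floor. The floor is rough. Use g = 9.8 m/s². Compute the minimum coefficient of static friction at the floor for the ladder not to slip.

μ_min ≈ 0.266

ΣF_y = 0: N_floor = 16.1×9.8 = 157.78 N.
Torques about the foot: N_wall · 9.2 sin 62° = 16.1×9.8×4.6 cos 62° → N_wall = 41.947 N.
ΣF_x = 0: f_floor = N_wall = 41.947 N.
μ_min = f_floor / N_floor = 41.947 / 157.78 = 0.2659.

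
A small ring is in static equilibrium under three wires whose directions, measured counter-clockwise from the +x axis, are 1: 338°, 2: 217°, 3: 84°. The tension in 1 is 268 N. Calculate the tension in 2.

Resolve: ΣF_x = 268 cos 338° + T_2 cos 217° + T_3 cos 84° = 0.
        ΣF_y = 268 sin 338° + T_2 sin 217° + T_3 sin 84° = 0.
The known terms sum to (248.5, -100.4) N, so -0.7986 T_2 + 0.1045 T_3 = -248.5 and -0.6018 T_2 + 0.9945 T_3 = 100.4.
Solving simultaneously: T_2 = 352.2 N, T_3 = 314.1 N.

T_2 ≈ 352 N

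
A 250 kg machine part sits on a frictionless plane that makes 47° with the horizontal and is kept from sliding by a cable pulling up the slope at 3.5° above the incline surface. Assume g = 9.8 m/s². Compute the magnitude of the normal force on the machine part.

N ≈ 1560 N

Take axes along and perpendicular to the incline. Weight components: W sin 47° = 1792 N down-slope, W cos 47° = 1671 N into the surface.
Along incline: T cos 3.5° = W sin 47° → T = 1795 N.
Perpendicular: N = W cos 47° − T sin 3.5° = 1561 N.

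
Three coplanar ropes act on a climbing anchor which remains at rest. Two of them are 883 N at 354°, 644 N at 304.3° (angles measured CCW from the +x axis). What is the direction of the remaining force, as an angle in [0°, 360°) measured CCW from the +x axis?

Sum the known components: ΣF_x = 1241 N, ΣF_y = -624.3 N.
For equilibrium the remaining force must supply (−ΣF_x, −ΣF_y) = (-1241, 624.3) N.
Magnitude = √((-1241)² + (624.3)²) = 1389 N; direction = atan2(624.3, -1241) = 153.3°.

θ ≈ 153°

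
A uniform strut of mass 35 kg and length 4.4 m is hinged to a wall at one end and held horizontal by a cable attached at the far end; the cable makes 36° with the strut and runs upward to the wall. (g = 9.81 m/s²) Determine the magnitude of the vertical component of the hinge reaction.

|H_y| ≈ 172 N

Take torques about the hinge: T sin 36° · 4.4 = 35×9.81×2.2 = 755.37 N·m.
So T = 755.37 / (0.5878 × 4.4) = 292.07 N.
ΣF_y = 0: H_y = (35×9.81) − T sin 36° = 343.35 − 171.68 = 171.67 N.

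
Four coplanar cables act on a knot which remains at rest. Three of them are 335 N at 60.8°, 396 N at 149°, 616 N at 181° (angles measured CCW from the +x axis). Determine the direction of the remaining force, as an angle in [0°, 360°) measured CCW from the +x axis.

θ ≈ 328°

Sum the known components: ΣF_x = -791.9 N, ΣF_y = 485.6 N.
For equilibrium the remaining force must supply (−ΣF_x, −ΣF_y) = (791.9, -485.6) N.
Magnitude = √((791.9)² + (-485.6)²) = 929 N; direction = atan2(-485.6, 791.9) = 328.5°.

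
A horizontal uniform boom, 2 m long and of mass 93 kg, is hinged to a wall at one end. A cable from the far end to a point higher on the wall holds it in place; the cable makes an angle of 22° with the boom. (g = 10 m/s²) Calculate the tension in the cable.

T ≈ 1240 N

Take torques about the hinge: T sin 22° · 2 = 93×10×1 = 930 N·m.
So T = 930 / (0.3746 × 2) = 1241.3 N.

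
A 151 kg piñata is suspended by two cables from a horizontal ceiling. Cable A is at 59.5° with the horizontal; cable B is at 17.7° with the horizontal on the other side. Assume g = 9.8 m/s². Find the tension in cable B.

Weight W = 151 × 9.8 = 1480 N acts straight down.
Horizontal: T_A cos 59.5° = T_B cos 17.7°  →  T_A = 1.877 T_B.
Vertical: T_A sin 59.5° + T_B sin 17.7° = 1480.
Substituting the horizontal relation into the vertical equation gives 1.921 T_B = 1480, so T_B = 770.2 N.

T_B ≈ 770 N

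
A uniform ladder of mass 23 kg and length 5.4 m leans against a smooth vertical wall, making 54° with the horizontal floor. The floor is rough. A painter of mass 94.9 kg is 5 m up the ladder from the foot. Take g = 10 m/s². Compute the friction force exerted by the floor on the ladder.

f ≈ 722 N

Torques about the foot: N_wall · 5.4 sin 54° = 23×10×2.7 cos 54° + 94.9×10×5 cos 54° → N_wall = 721.97 N.
ΣF_x = 0: f_floor = N_wall = 721.97 N.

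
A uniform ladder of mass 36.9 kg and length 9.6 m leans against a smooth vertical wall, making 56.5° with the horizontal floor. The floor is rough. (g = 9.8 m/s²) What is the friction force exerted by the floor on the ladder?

f ≈ 120 N

Torques about the foot: N_wall · 9.6 sin 56.5° = 36.9×9.8×4.8 cos 56.5° → N_wall = 119.68 N.
ΣF_x = 0: f_floor = N_wall = 119.68 N.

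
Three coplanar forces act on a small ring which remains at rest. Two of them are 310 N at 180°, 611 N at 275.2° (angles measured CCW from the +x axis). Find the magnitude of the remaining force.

F ≈ 660 N

Sum the known components: ΣF_x = -254.6 N, ΣF_y = -608.5 N.
For equilibrium the remaining force must supply (−ΣF_x, −ΣF_y) = (254.6, 608.5) N.
Magnitude = √((254.6)² + (608.5)²) = 659.6 N; direction = atan2(608.5, 254.6) = 67.3°.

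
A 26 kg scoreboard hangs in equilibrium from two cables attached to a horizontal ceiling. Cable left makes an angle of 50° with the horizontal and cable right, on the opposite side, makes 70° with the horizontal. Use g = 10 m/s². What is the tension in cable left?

T_left ≈ 103 N

Weight W = 26 × 10 = 260 N acts straight down.
Horizontal: T_left cos 50° = T_right cos 70°  →  T_right = 1.879 T_left.
Vertical: T_left sin 50° + T_right sin 70° = 260.
Substituting the horizontal relation into the vertical equation gives 2.532 T_left = 260, so T_left = 102.7 N.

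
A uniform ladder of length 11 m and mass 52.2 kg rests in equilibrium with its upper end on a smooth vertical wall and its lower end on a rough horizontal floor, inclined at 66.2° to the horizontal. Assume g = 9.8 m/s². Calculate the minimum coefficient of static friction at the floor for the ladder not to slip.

ΣF_y = 0: N_floor = 52.2×9.8 = 511.56 N.
Torques about the foot: N_wall · 11 sin 66.2° = 52.2×9.8×5.5 cos 66.2° → N_wall = 112.81 N.
ΣF_x = 0: f_floor = N_wall = 112.81 N.
μ_min = f_floor / N_floor = 112.81 / 511.56 = 0.2205.

μ_min ≈ 0.221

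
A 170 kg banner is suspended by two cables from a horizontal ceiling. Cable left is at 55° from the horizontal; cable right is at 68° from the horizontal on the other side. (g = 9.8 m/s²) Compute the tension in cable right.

Weight W = 170 × 9.8 = 1666 N acts straight down.
Horizontal: T_left cos 55° = T_right cos 68°  →  T_left = 0.6531 T_right.
Vertical: T_left sin 55° + T_right sin 68° = 1666.
Substituting the horizontal relation into the vertical equation gives 1.462 T_right = 1666, so T_right = 1139 N.

T_right ≈ 1140 N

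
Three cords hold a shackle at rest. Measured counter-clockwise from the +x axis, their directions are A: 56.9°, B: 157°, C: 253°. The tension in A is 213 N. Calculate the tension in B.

T_B ≈ 59.4 N

Resolve: ΣF_x = 213 cos 56.9° + T_B cos 157° + T_C cos 253° = 0.
        ΣF_y = 213 sin 56.9° + T_B sin 157° + T_C sin 253° = 0.
The known terms sum to (116.3, 178.4) N, so -0.9205 T_B − 0.2924 T_C = -116.3 and 0.3907 T_B − 0.9563 T_C = -178.4.
Solving simultaneously: T_B = 59.39 N, T_C = 210.9 N.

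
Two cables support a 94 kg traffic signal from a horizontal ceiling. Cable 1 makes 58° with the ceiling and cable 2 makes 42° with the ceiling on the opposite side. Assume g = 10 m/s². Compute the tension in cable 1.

T_1 ≈ 709 N

Weight W = 94 × 10 = 940 N acts straight down.
Horizontal: T_1 cos 58° = T_2 cos 42°  →  T_2 = 0.7131 T_1.
Vertical: T_1 sin 58° + T_2 sin 42° = 940.
Substituting the horizontal relation into the vertical equation gives 1.325 T_1 = 940, so T_1 = 709.3 N.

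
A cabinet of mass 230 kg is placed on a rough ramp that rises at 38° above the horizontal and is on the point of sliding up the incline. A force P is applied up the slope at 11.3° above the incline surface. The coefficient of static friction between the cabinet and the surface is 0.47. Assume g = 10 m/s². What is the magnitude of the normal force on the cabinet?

On the verge of sliding up the incline, friction equals μN and acts down the slope.
Perpendicular: N + P sin 11.3° = W cos 38° = 1812 N.
Along incline: P cos 11.3° = W sin 38° + μN  with W sin 38° = 1416 N.
Solving the pair for P and N: P = 2114 N, N = 1398 N (and f = μN = 657.1 N).

N ≈ 1400 N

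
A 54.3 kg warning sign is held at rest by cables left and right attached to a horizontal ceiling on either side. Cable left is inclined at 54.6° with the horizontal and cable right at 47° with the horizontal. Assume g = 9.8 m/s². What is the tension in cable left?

T_left ≈ 370 N

Weight W = 54.3 × 9.8 = 532.1 N acts straight down.
Horizontal: T_left cos 54.6° = T_right cos 47°  →  T_right = 0.8494 T_left.
Vertical: T_left sin 54.6° + T_right sin 47° = 532.1.
Substituting the horizontal relation into the vertical equation gives 1.436 T_left = 532.1, so T_left = 370.5 N.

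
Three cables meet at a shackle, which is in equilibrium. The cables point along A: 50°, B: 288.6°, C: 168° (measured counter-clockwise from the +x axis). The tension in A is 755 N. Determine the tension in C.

Resolve: ΣF_x = 755 cos 50° + T_B cos 288.6° + T_C cos 168° = 0.
        ΣF_y = 755 sin 50° + T_B sin 288.6° + T_C sin 168° = 0.
The known terms sum to (485.3, 578.4) N, so 0.3190 T_B − 0.9781 T_C = -485.3 and -0.9478 T_B + 0.2079 T_C = -578.4.
Solving simultaneously: T_B = 774.5 N, T_C = 748.7 N.

T_C ≈ 749 N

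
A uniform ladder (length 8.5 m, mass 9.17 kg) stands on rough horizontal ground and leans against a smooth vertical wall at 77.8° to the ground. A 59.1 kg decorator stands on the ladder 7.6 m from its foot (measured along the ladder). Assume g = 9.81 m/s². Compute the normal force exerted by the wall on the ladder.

N_wall ≈ 122 N

Torques about the foot: N_wall · 8.5 sin 77.8° = 9.17×9.81×4.25 cos 77.8° + 59.1×9.81×7.6 cos 77.8° → N_wall = 121.8 N.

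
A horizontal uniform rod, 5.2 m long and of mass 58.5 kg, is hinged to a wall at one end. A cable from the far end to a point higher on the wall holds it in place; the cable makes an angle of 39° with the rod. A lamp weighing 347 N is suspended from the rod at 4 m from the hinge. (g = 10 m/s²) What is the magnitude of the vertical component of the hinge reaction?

Take torques about the hinge: T sin 39° · 5.2 = 58.5×10×2.6 + 347×4 = 2909 N·m.
So T = 2909 / (0.6293 × 5.2) = 888.93 N.
ΣF_y = 0: H_y = (58.5×10 + 347) − T sin 39° = 932 − 559.42 = 372.58 N.

|H_y| ≈ 373 N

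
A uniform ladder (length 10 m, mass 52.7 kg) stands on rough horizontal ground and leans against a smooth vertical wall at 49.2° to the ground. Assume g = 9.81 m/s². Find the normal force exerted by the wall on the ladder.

Torques about the foot: N_wall · 10 sin 49.2° = 52.7×9.81×5 cos 49.2° → N_wall = 223.13 N.

N_wall ≈ 223 N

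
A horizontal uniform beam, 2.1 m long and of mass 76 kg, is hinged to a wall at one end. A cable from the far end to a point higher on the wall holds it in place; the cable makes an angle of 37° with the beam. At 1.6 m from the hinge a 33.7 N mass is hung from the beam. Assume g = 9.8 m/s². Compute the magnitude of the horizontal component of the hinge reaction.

Take torques about the hinge: T sin 37° · 2.1 = 76×9.8×1.05 + 33.7×1.6 = 835.96 N·m.
So T = 835.96 / (0.6018 × 2.1) = 661.46 N.
ΣF_x = 0: H_x = T cos 37° = 528.26 N.

H_x ≈ 528 N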